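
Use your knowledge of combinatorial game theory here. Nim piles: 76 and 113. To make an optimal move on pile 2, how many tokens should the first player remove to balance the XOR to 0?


Piles: 76 and 113
Current XOR: 76 XOR 113 = 61 (non-zero, so this is an N-position).
To make the XOR zero, we need to find a move that balances the piles.
For pile 2 (size 113): target = 113 XOR 61 = 76
We reduce pile 2 from 113 to 76.
Tokens removed: 113 - 76 = 37
Verification: 76 XOR 76 = 0

37


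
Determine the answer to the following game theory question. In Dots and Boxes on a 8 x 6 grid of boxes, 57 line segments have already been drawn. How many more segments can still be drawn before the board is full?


Grid: 8 x 6 boxes, i.e. 9 rows and 7 columns of dots.
Horizontal edges: (rows + 1) * cols = 9 * 6 = 54
Vertical edges: rows * (cols + 1) = 8 * 7 = 56
Total edges: 54 + 56 = 110
Edges drawn: 57
Remaining: 110 - 57 = 53

53


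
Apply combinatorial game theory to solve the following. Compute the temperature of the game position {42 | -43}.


The game is {42 | -43}, a switch {a | b} with numbers a > b.
Cooling {a | b} by t gives {a - t | b + t}, which stops being hot when a - t = b + t, i.e. at t = (a - b)/2. So the temperature of a switch is (a - b)/2.
Temperature = (Left option - Right option) / 2
= (42 - (-43)) / 2
= 85 / 2
= 85/2

85/2


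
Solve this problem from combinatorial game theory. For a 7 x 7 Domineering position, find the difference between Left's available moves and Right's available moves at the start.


Board is 7 x 7 (rows x cols).
Left (vertical) placements: (rows-1) * cols = 6 * 7 = 42
Right (horizontal) placements: rows * (cols-1) = 7 * 6 = 42
Advantage = Left - Right = 42 - 42 = 0

0


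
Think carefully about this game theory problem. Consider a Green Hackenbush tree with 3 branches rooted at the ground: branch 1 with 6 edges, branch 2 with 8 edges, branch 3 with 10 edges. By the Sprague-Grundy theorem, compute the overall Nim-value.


The tree has 3 branches from the ground vertex.
In Green Hackenbush, the Nim-value of a simple path of length k is k.
Branch 1: length 6, Nim-value = 6
Branch 2: length 8, Nim-value = 8
Branch 3: length 10, Nim-value = 10
Total Nim-value = XOR of all branch values:
0 XOR 6 = 6
6 XOR 8 = 14
14 XOR 10 = 4
Nim-value of the tree = 4

4


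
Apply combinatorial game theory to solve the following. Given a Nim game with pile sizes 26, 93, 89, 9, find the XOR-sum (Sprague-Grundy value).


We need the XOR (exclusive or) of all pile sizes.
After XOR-ing pile 1 (size 26): 0 XOR 26 = 26
After XOR-ing pile 2 (size 93): 26 XOR 93 = 71
After XOR-ing pile 3 (size 89): 71 XOR 89 = 30
After XOR-ing pile 4 (size 9): 30 XOR 9 = 23
The Nim-value of this position is 23.

23


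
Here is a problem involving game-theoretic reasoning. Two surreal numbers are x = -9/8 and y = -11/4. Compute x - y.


x = -9/8, y = -11/4
Converting to common denominator: 8
x = -9/8, y = -22/8
x - y = -9/8 - -11/4 = 13/8

13/8


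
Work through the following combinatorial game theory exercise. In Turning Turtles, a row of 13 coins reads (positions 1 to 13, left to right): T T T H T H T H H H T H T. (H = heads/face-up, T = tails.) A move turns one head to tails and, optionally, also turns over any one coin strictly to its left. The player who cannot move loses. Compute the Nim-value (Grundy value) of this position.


Coins: T T T H T H T H H H T H T
Key fact: a single head at position k behaves exactly like a Nim heap of size k (turning it to T and optionally flipping a coin at j < k corresponds to moving the heap from k to j, or to 0), and heads combine as a disjunctive sum (two heads at the same place would cancel, matching j XOR j = 0). So the Nim-value is the XOR of the 1-indexed positions of the heads.
Face-up positions (1-indexed): [4, 6, 8, 9, 10, 12]
XOR 0 with 4: 0 XOR 4 = 4
XOR 4 with 6: 4 XOR 6 = 2
XOR 2 with 8: 2 XOR 8 = 10
XOR 10 with 9: 10 XOR 9 = 3
XOR 3 with 10: 3 XOR 10 = 9
XOR 9 with 12: 9 XOR 12 = 5
Nim-value = 5

5


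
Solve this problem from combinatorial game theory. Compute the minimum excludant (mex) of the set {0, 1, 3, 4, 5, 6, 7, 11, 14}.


Set = {0, 1, 3, 4, 5, 6, 7, 11, 14}
0 is in the set.
1 is in the set.
2 is NOT in the set. This is the mex.
mex = 2

2


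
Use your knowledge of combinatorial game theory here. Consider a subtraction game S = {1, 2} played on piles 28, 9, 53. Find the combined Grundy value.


Subtraction set: {1, 2}
For this subtraction set, G(n) = n mod 3 (period = max + 1 = 3).
Pile 1 (size 28): G(28) = 28 mod 3 = 1
Pile 2 (size 9): G(9) = 9 mod 3 = 0
Pile 3 (size 53): G(53) = 53 mod 3 = 2
Total Grundy value = XOR of all: 1 XOR 0 XOR 2 = 3

3


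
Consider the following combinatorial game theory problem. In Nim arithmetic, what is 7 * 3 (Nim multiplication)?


Nim multiplication is bilinear over XOR: (u XOR v) * w = (u*w) XOR (v*w).
So we split each operand into its bit components and XOR the pairwise Nim products.
7 = 1 + 2 + 4 (as XOR of powers of 2).
3 = 1 + 2 (as XOR of powers of 2).
Using the standard Nim-product table on single bits:
  2*2 = 3,   2*4 = 8,   2*8 = 12,
  4*4 = 6,   4*8 = 11,  8*8 = 13,
and  1*x = x (identity), k*l = l*k (commutative).
Pairwise Nim products:
  1 * 1 = 1
  1 * 2 = 2
  2 * 1 = 2
  2 * 2 = 3
  4 * 1 = 4
  4 * 2 = 8
XOR them: 1 XOR 2 XOR 2 XOR 3 XOR 4 XOR 8 = 14.
Result: 7 * 3 = 14 (in Nim).

14


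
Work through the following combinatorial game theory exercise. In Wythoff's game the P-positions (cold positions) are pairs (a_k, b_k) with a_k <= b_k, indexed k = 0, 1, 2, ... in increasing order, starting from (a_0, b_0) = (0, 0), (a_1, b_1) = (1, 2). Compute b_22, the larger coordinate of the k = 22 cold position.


By Wythoff's theorem, a_k = floor(k * phi) and b_k = floor(k * phi^2) = a_k + k, where phi = (1 + sqrt(5))/2 is the golden ratio.
phi = (1 + sqrt(5))/2 = 1.618034
phi^2 = phi + 1 = 2.618034
k = 22
k * phi^2 = 22 * 2.618034 = 57.596748
b_22 = floor(k * phi^2) = 57 (check: a_22 + k = 35 + 22 = 57)

57


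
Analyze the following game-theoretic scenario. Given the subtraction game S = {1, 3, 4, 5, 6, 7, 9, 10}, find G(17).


The subtraction set is S = {1, 3, 4, 5, 6, 7, 9, 10}.
G(k) = mex{ G(k - s) : s in S, s <= k }. We compute iteratively: G(0) = 0.
G(1) = mex({0}) = 1
G(2) = mex({1}) = 0
G(3) = mex({0}) = 1
G(4) = mex({0, 1}) = 2
G(5) = mex({0, 1, 2}) = 3
G(6) = mex({0, 1, 3}) = 2
G(7) = mex({0, 1, 2}) = 3
G(8) = mex({0, 1, 2, 3}) = 4
G(9) = mex({0, 1, 2, 3, 4}) = 5
G(10) = mex({0, 1, 2, 3, 5}) = 4
G(11) = mex({0, 1, 2, 3, 4}) = 5
G(12) = mex({0, 1, 2, 3, 4, 5}) = 6
G(13) = mex({1, 2, 3, 4, 5, 6}) = 0
G(14) = mex({0, 2, 3, 4, 5}) = 1
G(15) = mex({1, 2, 3, 4, 5, 6}) = 0
G(16) = mex({0, 2, 3, 4, 5, 6}) = 1
G(17) = mex({0, 1, 3, 4, 5, 6}) = 2
Therefore G(17) = 2.

2


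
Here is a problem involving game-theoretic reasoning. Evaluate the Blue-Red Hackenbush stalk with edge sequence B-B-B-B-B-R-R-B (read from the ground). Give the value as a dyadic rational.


Edges (from ground): B-B-B-B-B-R-R-B
By Berlekamp's sign-expansion rule, a Blue-Red Hackenbush stalk has the value of the surreal number whose sign sequence is the edge sequence with B -> + and R -> -.
Sign sequence: +++++--+
Trace the sign expansion in the surreal number tree, starting from 0:
Edge 1: B (sign +) -> bounds (0, +inf), value = 1
Edge 2: B (sign +) -> bounds (1, +inf), value = 2
Edge 3: B (sign +) -> bounds (2, +inf), value = 3
Edge 4: B (sign +) -> bounds (3, +inf), value = 4
Edge 5: B (sign +) -> bounds (4, +inf), value = 5
Edge 6: R (sign -) -> bounds (4, 5), value = 9/2
Edge 7: R (sign -) -> bounds (4, 9/2), value = 17/4
Edge 8: B (sign +) -> bounds (17/4, 9/2), value = 35/8
Game value = 35/8

35/8


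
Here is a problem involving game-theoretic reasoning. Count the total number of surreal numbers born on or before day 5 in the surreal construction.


Day 0: {|} = 0 is born. Count = 1.
Day n: the number of surreal numbers born by day n is 2^(n+1) - 1.
By day 0: 2^1 - 1 = 1
By day 1: 2^2 - 1 = 3
By day 2: 2^3 - 1 = 7
By day 3: 2^4 - 1 = 15
By day 4: 2^5 - 1 = 31
By day 5: 2^6 - 1 = 63
By day 5: 63 surreal numbers.

63


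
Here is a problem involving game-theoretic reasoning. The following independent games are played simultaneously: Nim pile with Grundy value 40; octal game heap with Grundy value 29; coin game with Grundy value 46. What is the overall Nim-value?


By the Sprague-Grundy theorem, the Grundy value of a sum of games is the XOR of individual Grundy values.
Nim pile: Grundy value = 40. Running XOR: 0 XOR 40 = 40
octal game heap: Grundy value = 29. Running XOR: 40 XOR 29 = 53
coin game: Grundy value = 46. Running XOR: 53 XOR 46 = 27
The combined Grundy value is 27.

27


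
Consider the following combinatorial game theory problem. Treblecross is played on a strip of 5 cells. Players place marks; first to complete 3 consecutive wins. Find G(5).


Treblecross: place X on empty cells; 3-in-a-row wins.
Playing within two cells of an existing X lets the opponent win at once, so sensible play treats the cells i-2..i+2 around each X as dead. The player left with no safe cell loses, so this is a normal-play take-away game on strips of safe cells.
Placing X at cell i (0-indexed) of a strip of k safe cells leaves independent strips of sizes max(0, i-2) and max(0, k-i-3). Hence G(k) = mex{ G(max(0,i-2)) XOR G(max(0,k-i-3)) : 0 <= i < k }, with G(0) = 0.
G(1): splits (0,0):0^0=0 -> mex({0}) = 1
G(2): splits (0,0):0^0=0 -> mex({0}) = 1
G(3): splits (0,0):0^0=0 -> mex({0}) = 1
G(4): splits (0,1):0^1=1 (0,0):0^0=0 -> mex({0, 1}) = 2
G(5): splits (0,2):0^1=1 (0,1):0^1=1 (0,0):0^0=0 -> mex({0, 1}) = 2
Therefore G(5) = 2.

2


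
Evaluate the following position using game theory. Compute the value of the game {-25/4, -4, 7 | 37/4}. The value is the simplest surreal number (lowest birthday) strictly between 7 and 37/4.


Left options: {-25/4, -4, 7}, max = 7
Right options: {37/4}, min = 37/4
All options are numbers and max(Left) < min(Right), so by the simplicity theorem the value is the simplest (earliest-born) number strictly between 7 and 37/4.
Integers 8 through 9 all lie strictly between 7 and 37/4.
Among integers, the simplest (lowest birthday = smallest |n|; 0 is born on day 0, +-n on day n) is 8.
No non-integer in the interval can be simpler: if x is a non-integer in the interval, then floor(x) or ceil(x) also lies in the interval (the interval contains an integer), and both are proper prefixes of x's sign expansion, i.e. born earlier. So the game value is 8.
Game value = 8

8


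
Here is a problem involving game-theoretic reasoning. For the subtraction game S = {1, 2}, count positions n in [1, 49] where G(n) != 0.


Subtraction set S = {1, 2}, so G(n) = n mod 3.
G(n) = 0 when n is a multiple of 3.
Multiples of 3 in [1, 49]: 16
N-positions (nonzero Grundy) = 49 - 16 = 33

33


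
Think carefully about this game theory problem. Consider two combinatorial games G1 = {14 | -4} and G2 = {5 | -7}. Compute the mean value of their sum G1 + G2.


G1 = {14 | -4}, G2 = {5 | -7}
Each is a switch {a | b} with numbers a > b; its mean value is (a + b)/2, and mean value is additive over game sums: m(G1 + G2) = m(G1) + m(G2).
Mean of G1 = (14 + (-4))/2 = 10/2 = 5
Mean of G2 = (5 + (-7))/2 = -2/2 = -1
Mean of G1 + G2 = 5 + -1 = 4

4


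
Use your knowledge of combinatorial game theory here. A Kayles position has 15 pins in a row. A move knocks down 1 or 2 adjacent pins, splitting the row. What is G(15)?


Kayles: a move removes 1 or 2 adjacent pins from a contiguous row.
Removing pins from a row of k leaves two independent rows (a, b) with a + b = k - 1 (one pin) or a + b = k - 2 (two pins); an end removal gives a = 0.
By Sprague-Grundy, G(k) = mex{ G(a) XOR G(b) } over all these splits. G(0) = 0.
G(1): splits (0,0):0^0=0 -> mex({0}) = 1
G(2): splits (0,1):0^1=1 (0,0):0^0=0 -> mex({0, 1}) = 2
G(3): splits (0,2):0^2=2 (1,1):1^1=0 (0,1):0^1=1 -> mex({0, 1, 2}) = 3
G(4): splits (0,3):0^3=3 (1,2):1^2=3 (0,2):0^2=2 (1,1):1^1=0 -> mex({0, 2, 3}) = 1
G(5): splits (0,4):0^1=1 (1,3):1^3=2 (2,2):2^2=0 (0,3):0^3=3 (1,2):1^2=3 -> mex({0, 1, 2, 3}) = 4
G(6) = mex({0, 1, 2, 4}) = 3
G(7) = mex({0, 1, 3, 4, 5}) = 2
G(8) = mex({0, 2, 3, 5, 6}) = 1
G(9) = mex({0, 1, 2, 3, 6, 7}) = 4
G(10) = mex({0, 1, 3, 4, 5, 7}) = 2
G(11) = mex({0, 1, 2, 3, 4, 5}) = 6
G(12) = mex({0, 1, 2, 3, 5, 6, 7}) = 4
G(13) = mex({0, 2, 3, 4, 6, 7}) = 1
G(14) = mex({0, 1, 4, 5, 6, 7}) = 2
G(15) = mex({0, 1, 2, 3, 4, 5, 6}) = 7
Therefore G(15) = 7.

7


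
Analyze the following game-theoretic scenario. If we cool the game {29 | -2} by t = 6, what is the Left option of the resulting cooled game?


Original game: {29 | -2} (a switch {a | b} with a > b).
Cooling by t (for t below the temperature (a - b)/2 = 31/2) taxes each move by t: {a | b} cooled by t is {a - t | b + t}.
Cooling amount: t = 6
Cooled Left option: 29 - 6 = 23
Cooled Right option: -2 + 6 = 4
Cooled game: {23 | 4}
Left option = 23

23


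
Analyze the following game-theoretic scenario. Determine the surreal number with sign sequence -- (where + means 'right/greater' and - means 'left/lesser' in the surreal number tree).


Sign expansion: --
Rule: track bounds (lo, hi), initially (-inf, +inf). On '+', the current value becomes lo and we move to the simplest number in (value, hi): value + 1 if hi = +inf, otherwise the midpoint (value + hi)/2. On '-', the current value becomes hi and we move to value - 1 if lo = -inf, otherwise the midpoint (lo + value)/2.
Start at 0.
Step 1: sign = -, move left. Bounds: (-inf, 0). Value = -1
Step 2: sign = -, move left. Bounds: (-inf, -1). Value = -2
The surreal number with sign expansion -- is -2.

-2


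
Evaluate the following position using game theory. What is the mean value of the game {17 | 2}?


Game = {17 | 2}, a switch {a | b} with numbers a > b.
Its thermograph has left wall a - t and right wall b + t, which meet at t = (a - b)/2, where both equal (a + b)/2. So the mast (mean value) is at (a + b)/2.
Mean = (17 + (2))/2 = 19/2 = 19/2

19/2


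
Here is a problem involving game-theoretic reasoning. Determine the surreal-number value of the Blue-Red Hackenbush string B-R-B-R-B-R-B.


Edges (from ground): B-R-B-R-B-R-B
By Berlekamp's sign-expansion rule, a Blue-Red Hackenbush stalk has the value of the surreal number whose sign sequence is the edge sequence with B -> + and R -> -.
Sign sequence: +-+-+-+
Trace the sign expansion in the surreal number tree, starting from 0:
Edge 1: B (sign +) -> bounds (0, +inf), value = 1
Edge 2: R (sign -) -> bounds (0, 1), value = 1/2
Edge 3: B (sign +) -> bounds (1/2, 1), value = 3/4
Edge 4: R (sign -) -> bounds (1/2, 3/4), value = 5/8
Edge 5: B (sign +) -> bounds (5/8, 3/4), value = 11/16
Edge 6: R (sign -) -> bounds (5/8, 11/16), value = 21/32
Edge 7: B (sign +) -> bounds (21/32, 11/16), value = 43/64
Game value = 43/64

43/64


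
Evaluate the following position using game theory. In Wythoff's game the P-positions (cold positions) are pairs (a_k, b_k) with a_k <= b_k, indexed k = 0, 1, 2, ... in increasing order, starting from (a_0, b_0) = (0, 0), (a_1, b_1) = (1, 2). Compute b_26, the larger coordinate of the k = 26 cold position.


By Wythoff's theorem, a_k = floor(k * phi) and b_k = floor(k * phi^2) = a_k + k, where phi = (1 + sqrt(5))/2 is the golden ratio.
phi = (1 + sqrt(5))/2 = 1.618034
phi^2 = phi + 1 = 2.618034
k = 26
k * phi^2 = 26 * 2.618034 = 68.068884
b_26 = floor(k * phi^2) = 68 (check: a_26 + k = 42 + 26 = 68)

68


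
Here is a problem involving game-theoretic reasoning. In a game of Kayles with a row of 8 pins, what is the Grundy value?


Kayles: a move removes 1 or 2 adjacent pins from a contiguous row.
Removing pins from a row of k leaves two independent rows (a, b) with a + b = k - 1 (one pin) or a + b = k - 2 (two pins); an end removal gives a = 0.
By Sprague-Grundy, G(k) = mex{ G(a) XOR G(b) } over all these splits. G(0) = 0.
G(1): splits (0,0):0^0=0 -> mex({0}) = 1
G(2): splits (0,1):0^1=1 (0,0):0^0=0 -> mex({0, 1}) = 2
G(3): splits (0,2):0^2=2 (1,1):1^1=0 (0,1):0^1=1 -> mex({0, 1, 2}) = 3
G(4): splits (0,3):0^3=3 (1,2):1^2=3 (0,2):0^2=2 (1,1):1^1=0 -> mex({0, 2, 3}) = 1
G(5): splits (0,4):0^1=1 (1,3):1^3=2 (2,2):2^2=0 (0,3):0^3=3 (1,2):1^2=3 -> mex({0, 1, 2, 3}) = 4
G(6) = mex({0, 1, 2, 4}) = 3
G(7) = mex({0, 1, 3, 4, 5}) = 2
G(8) = mex({0, 2, 3, 5, 6}) = 1
Therefore G(8) = 1.

1


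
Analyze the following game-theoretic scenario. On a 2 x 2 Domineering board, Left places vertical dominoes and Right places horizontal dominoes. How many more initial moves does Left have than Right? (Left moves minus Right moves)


Board is 2 x 2 (rows x cols).
Left (vertical) placements: (rows-1) * cols = 1 * 2 = 2
Right (horizontal) placements: rows * (cols-1) = 2 * 1 = 2
Advantage = Left - Right = 2 - 2 = 0

0


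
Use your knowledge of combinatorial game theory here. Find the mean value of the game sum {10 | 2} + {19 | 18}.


G1 = {10 | 2}, G2 = {19 | 18}
Each is a switch {a | b} with numbers a > b; its mean value is (a + b)/2, and mean value is additive over game sums: m(G1 + G2) = m(G1) + m(G2).
Mean of G1 = (10 + (2))/2 = 12/2 = 6
Mean of G2 = (19 + (18))/2 = 37/2 = 37/2
Mean of G1 + G2 = 6 + 37/2 = 49/2

49/2


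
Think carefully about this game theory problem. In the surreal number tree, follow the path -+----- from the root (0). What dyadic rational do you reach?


Sign expansion: -+-----
Rule: track bounds (lo, hi), initially (-inf, +inf). On '+', the current value becomes lo and we move to the simplest number in (value, hi): value + 1 if hi = +inf, otherwise the midpoint (value + hi)/2. On '-', the current value becomes hi and we move to value - 1 if lo = -inf, otherwise the midpoint (lo + value)/2.
Start at 0.
Step 1: sign = -, move left. Bounds: (-inf, 0). Value = -1
Step 2: sign = +, move right. Bounds: (-1, 0). Value = -1/2
Step 3: sign = -, move left. Bounds: (-1, -1/2). Value = -3/4
Step 4: sign = -, move left. Bounds: (-1, -3/4). Value = -7/8
Step 5: sign = -, move left. Bounds: (-1, -7/8). Value = -15/16
Step 6: sign = -, move left. Bounds: (-1, -15/16). Value = -31/32
Step 7: sign = -, move left. Bounds: (-1, -31/32). Value = -63/64
The surreal number with sign expansion -+----- is -63/64.

-63/64


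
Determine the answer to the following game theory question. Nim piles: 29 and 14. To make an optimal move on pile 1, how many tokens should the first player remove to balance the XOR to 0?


Piles: 29 and 14
Current XOR: 29 XOR 14 = 19 (non-zero, so this is an N-position).
To make the XOR zero, we need to find a move that balances the piles.
For pile 1 (size 29): target = 29 XOR 19 = 14
We reduce pile 1 from 29 to 14.
Tokens removed: 29 - 14 = 15
Verification: 14 XOR 14 = 0

15


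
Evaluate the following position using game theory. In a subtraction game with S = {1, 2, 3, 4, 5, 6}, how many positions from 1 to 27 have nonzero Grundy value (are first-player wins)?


Subtraction set S = {1, 2, 3, 4, 5, 6}, so G(n) = n mod 7.
G(n) = 0 when n is a multiple of 7.
Multiples of 7 in [1, 27]: 3
N-positions (nonzero Grundy) = 27 - 3 = 24

24


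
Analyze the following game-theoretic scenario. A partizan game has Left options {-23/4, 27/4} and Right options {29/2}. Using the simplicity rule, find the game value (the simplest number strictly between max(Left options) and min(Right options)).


Left options: {-23/4, 27/4}, max = 27/4
Right options: {29/2}, min = 29/2
All options are numbers and max(Left) < min(Right), so by the simplicity theorem the value is the simplest (earliest-born) number strictly between 27/4 and 29/2.
Integers 7 through 14 all lie strictly between 27/4 and 29/2.
Among integers, the simplest (lowest birthday = smallest |n|; 0 is born on day 0, +-n on day n) is 7.
No non-integer in the interval can be simpler: if x is a non-integer in the interval, then floor(x) or ceil(x) also lies in the interval (the interval contains an integer), and both are proper prefixes of x's sign expansion, i.e. born earlier. So the game value is 7.
Game value = 7

7


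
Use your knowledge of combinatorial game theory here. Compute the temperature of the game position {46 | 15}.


The game is {46 | 15}, a switch {a | b} with numbers a > b.
Cooling {a | b} by t gives {a - t | b + t}, which stops being hot when a - t = b + t, i.e. at t = (a - b)/2. So the temperature of a switch is (a - b)/2.
Temperature = (Left option - Right option) / 2
= (46 - (15)) / 2
= 31 / 2
= 31/2

31/2


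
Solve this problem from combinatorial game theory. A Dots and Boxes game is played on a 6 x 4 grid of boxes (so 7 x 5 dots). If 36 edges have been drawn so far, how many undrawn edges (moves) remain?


Grid: 6 x 4 boxes, i.e. 7 rows and 5 columns of dots.
Horizontal edges: (rows + 1) * cols = 7 * 4 = 28
Vertical edges: rows * (cols + 1) = 6 * 5 = 30
Total edges: 28 + 30 = 58
Edges drawn: 36
Remaining: 58 - 36 = 22

22


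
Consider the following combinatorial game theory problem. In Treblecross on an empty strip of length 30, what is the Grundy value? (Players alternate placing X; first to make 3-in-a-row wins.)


Treblecross: place X on empty cells; 3-in-a-row wins.
Playing within two cells of an existing X lets the opponent win at once, so sensible play treats the cells i-2..i+2 around each X as dead. The player left with no safe cell loses, so this is a normal-play take-away game on strips of safe cells.
Placing X at cell i (0-indexed) of a strip of k safe cells leaves independent strips of sizes max(0, i-2) and max(0, k-i-3). Hence G(k) = mex{ G(max(0,i-2)) XOR G(max(0,k-i-3)) : 0 <= i < k }, with G(0) = 0.
G(1): splits (0,0):0^0=0 -> mex({0}) = 1
G(2): splits (0,0):0^0=0 -> mex({0}) = 1
G(3): splits (0,0):0^0=0 -> mex({0}) = 1
G(4): splits (0,1):0^1=1 (0,0):0^0=0 -> mex({0, 1}) = 2
G(5): splits (0,2):0^1=1 (0,1):0^1=1 (0,0):0^0=0 -> mex({0, 1}) = 2
G(6) = mex({1}) = 0
G(7) = mex({0, 1, 2}) = 3
G(8) = mex({0, 1, 2}) = 3
G(9) = mex({0, 2}) = 1
G(10) = mex({0, 2, 3}) = 1
G(11) = mex({0, 3}) = 1
G(12) = mex({1, 3}) = 0
G(13) = mex({0, 1, 2, 3}) = 4
G(14) = mex({0, 1, 2}) = 3
G(15) = mex({0, 1, 2}) = 3
G(16) = mex({0, 1, 2, 4}) = 3
G(17) = mex({0, 1, 3, 4}) = 2
G(18) = mex({0, 1, 3, 4}) = 2
G(19) = mex({0, 1, 3, 5}) = 2
G(20) = mex({0, 1, 2, 3, 5}) = 4
G(21) = mex({0, 1, 2, 3, 5}) = 4
G(22) = mex({1, 2, 6}) = 0
G(23) = mex({0, 1, 2, 3, 4, 6}) = 5
G(24) = mex({0, 1, 2, 3, 4}) = 5
G(25) = mex({0, 1, 3, 4, 7}) = 2
G(26) = mex({0, 1, 3, 4, 5, 7}) = 2
G(27) = mex({0, 1, 3, 5}) = 2
G(28) = mex({0, 1, 2, 5}) = 3
G(29) = mex({0, 1, 2, 4, 5, 6}) = 3
G(30) = mex({1, 2, 4, 6}) = 0
Therefore G(30) = 0.

0


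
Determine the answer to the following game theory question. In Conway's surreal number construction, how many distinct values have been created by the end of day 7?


Day 0: {|} = 0 is born. Count = 1.
Day n: the number of surreal numbers born by day n is 2^(n+1) - 1.
By day 0: 2^1 - 1 = 1
By day 1: 2^2 - 1 = 3
By day 2: 2^3 - 1 = 7
By day 3: 2^4 - 1 = 15
By day 4: 2^5 - 1 = 31
By day 5: 2^6 - 1 = 63
By day 6: 2^7 - 1 = 127
By day 7: 2^8 - 1 = 255
By day 7: 255 surreal numbers.

255


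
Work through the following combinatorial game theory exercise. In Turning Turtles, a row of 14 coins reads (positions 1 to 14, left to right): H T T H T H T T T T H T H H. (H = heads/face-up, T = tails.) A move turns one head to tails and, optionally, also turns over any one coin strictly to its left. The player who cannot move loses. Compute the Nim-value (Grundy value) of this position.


Coins: H T T H T H T T T T H T H H
Key fact: a single head at position k behaves exactly like a Nim heap of size k (turning it to T and optionally flipping a coin at j < k corresponds to moving the heap from k to j, or to 0), and heads combine as a disjunctive sum (two heads at the same place would cancel, matching j XOR j = 0). So the Nim-value is the XOR of the 1-indexed positions of the heads.
Face-up positions (1-indexed): [1, 4, 6, 11, 13, 14]
XOR 0 with 1: 0 XOR 1 = 1
XOR 1 with 4: 1 XOR 4 = 5
XOR 5 with 6: 5 XOR 6 = 3
XOR 3 with 11: 3 XOR 11 = 8
XOR 8 with 13: 8 XOR 13 = 5
XOR 5 with 14: 5 XOR 14 = 11
Nim-value = 11

11


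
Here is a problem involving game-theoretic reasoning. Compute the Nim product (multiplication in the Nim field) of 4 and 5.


Nim multiplication is bilinear over XOR: (u XOR v) * w = (u*w) XOR (v*w).
So we split each operand into its bit components and XOR the pairwise Nim products.
4 = 4 (as XOR of powers of 2).
5 = 1 + 4 (as XOR of powers of 2).
Using the standard Nim-product table on single bits:
  2*2 = 3,   2*4 = 8,   2*8 = 12,
  4*4 = 6,   4*8 = 11,  8*8 = 13,
and  1*x = x (identity), k*l = l*k (commutative).
Pairwise Nim products:
  4 * 1 = 4
  4 * 4 = 6
XOR them: 4 XOR 6 = 2.
Result: 4 * 5 = 2 (in Nim).

2


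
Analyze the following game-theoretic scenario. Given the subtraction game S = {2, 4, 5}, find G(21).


The subtraction set is S = {2, 4, 5}.
G(k) = mex{ G(k - s) : s in S, s <= k }. We compute iteratively: G(0) = 0.
G(1) = mex({}) = 0
G(2) = mex({0}) = 1
G(3) = mex({0}) = 1
G(4) = mex({0, 1}) = 2
G(5) = mex({0, 1}) = 2
G(6) = mex({0, 1, 2}) = 3
G(7) = mex({1, 2}) = 0
G(8) = mex({1, 2, 3}) = 0
G(9) = mex({0, 2}) = 1
G(10) = mex({0, 2, 3}) = 1
G(11) = mex({0, 1, 3}) = 2
Observe that G(7)..G(11) = 0, 0, 1, 1, 2 repeats G(0)..G(4) = 0, 0, 1, 1, 2.
For k >= max(S) = 5, G(k) is determined by the previous 5 values G(k-5)..G(k-1); a window of 5 consecutive values has recurred shifted by 7, so by induction G(k + 7) = G(k) for all k >= 0: the sequence is periodic from the start with period 7.
One period: G(0..6) = 0, 0, 1, 1, 2, 2, 3.
21 mod 7 = 0, so G(21) = G(0) = 0.

0


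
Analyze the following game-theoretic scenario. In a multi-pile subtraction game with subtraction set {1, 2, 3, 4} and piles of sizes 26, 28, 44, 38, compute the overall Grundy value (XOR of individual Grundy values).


Subtraction set: {1, 2, 3, 4}
For this subtraction set, G(n) = n mod 5 (period = max + 1 = 5).
Pile 1 (size 26): G(26) = 26 mod 5 = 1
Pile 2 (size 28): G(28) = 28 mod 5 = 3
Pile 3 (size 44): G(44) = 44 mod 5 = 4
Pile 4 (size 38): G(38) = 38 mod 5 = 3
Total Grundy value = XOR of all: 1 XOR 3 XOR 4 XOR 3 = 5

5


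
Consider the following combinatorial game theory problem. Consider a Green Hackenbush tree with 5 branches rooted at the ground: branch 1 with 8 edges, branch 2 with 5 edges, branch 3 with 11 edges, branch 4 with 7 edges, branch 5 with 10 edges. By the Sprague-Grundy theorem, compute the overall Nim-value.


The tree has 5 branches from the ground vertex.
In Green Hackenbush, the Nim-value of a simple path of length k is k.
Branch 1: length 8, Nim-value = 8
Branch 2: length 5, Nim-value = 5
Branch 3: length 11, Nim-value = 11
Branch 4: length 7, Nim-value = 7
Branch 5: length 10, Nim-value = 10
Total Nim-value = XOR of all branch values:
0 XOR 8 = 8
8 XOR 5 = 13
13 XOR 11 = 6
6 XOR 7 = 1
1 XOR 10 = 11
Nim-value of the tree = 11

11


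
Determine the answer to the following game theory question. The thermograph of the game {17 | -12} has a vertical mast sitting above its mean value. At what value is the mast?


Game = {17 | -12}, a switch {a | b} with numbers a > b.
Its thermograph has left wall a - t and right wall b + t, which meet at t = (a - b)/2, where both equal (a + b)/2. So the mast (mean value) is at (a + b)/2.
Mean = (17 + (-12))/2 = 5/2 = 5/2

5/2


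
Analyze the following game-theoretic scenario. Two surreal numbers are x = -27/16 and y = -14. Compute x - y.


x = -27/16, y = -14
Converting to common denominator: 16
x = -27/16, y = -224/16
x - y = -27/16 - -14 = 197/16

197/16


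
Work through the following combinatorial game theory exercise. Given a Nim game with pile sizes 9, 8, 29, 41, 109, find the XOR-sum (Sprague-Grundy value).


We need the XOR (exclusive or) of all pile sizes.
After XOR-ing pile 1 (size 9): 0 XOR 9 = 9
After XOR-ing pile 2 (size 8): 9 XOR 8 = 1
After XOR-ing pile 3 (size 29): 1 XOR 29 = 28
After XOR-ing pile 4 (size 41): 28 XOR 41 = 53
After XOR-ing pile 5 (size 109): 53 XOR 109 = 88
The Nim-value of this position is 88.

88


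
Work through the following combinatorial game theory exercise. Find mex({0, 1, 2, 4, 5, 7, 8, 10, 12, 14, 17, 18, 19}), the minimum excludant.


Set = {0, 1, 2, 4, 5, 7, 8, 10, 12, 14, 17, 18, 19}
0 is in the set.
1 is in the set.
2 is in the set.
3 is NOT in the set. This is the mex.
mex = 3

3


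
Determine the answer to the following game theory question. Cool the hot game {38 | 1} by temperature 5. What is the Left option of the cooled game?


Original game: {38 | 1} (a switch {a | b} with a > b).
Cooling by t (for t below the temperature (a - b)/2 = 37/2) taxes each move by t: {a | b} cooled by t is {a - t | b + t}.
Cooling amount: t = 5
Cooled Left option: 38 - 5 = 33
Cooled Right option: 1 + 5 = 6
Cooled game: {33 | 6}
Left option = 33

33


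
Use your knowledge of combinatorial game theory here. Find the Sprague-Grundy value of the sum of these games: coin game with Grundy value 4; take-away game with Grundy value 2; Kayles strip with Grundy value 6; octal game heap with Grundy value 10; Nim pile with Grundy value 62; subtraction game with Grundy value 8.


By the Sprague-Grundy theorem, the Grundy value of a sum of games is the XOR of individual Grundy values.
coin game: Grundy value = 4. Running XOR: 0 XOR 4 = 4
take-away game: Grundy value = 2. Running XOR: 4 XOR 2 = 6
Kayles strip: Grundy value = 6. Running XOR: 6 XOR 6 = 0
octal game heap: Grundy value = 10. Running XOR: 0 XOR 10 = 10
Nim pile: Grundy value = 62. Running XOR: 10 XOR 62 = 52
subtraction game: Grundy value = 8. Running XOR: 52 XOR 8 = 60
The combined Grundy value is 60.

60


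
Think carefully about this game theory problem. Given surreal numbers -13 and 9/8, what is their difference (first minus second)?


x = -13, y = 9/8
Converting to common denominator: 8
x = -104/8, y = 9/8
x - y = -13 - 9/8 = -113/8

-113/8


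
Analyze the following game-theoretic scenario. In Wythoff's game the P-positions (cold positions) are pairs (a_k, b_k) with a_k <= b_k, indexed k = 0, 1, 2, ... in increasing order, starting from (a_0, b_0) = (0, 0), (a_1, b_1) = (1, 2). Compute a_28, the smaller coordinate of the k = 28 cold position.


By Wythoff's theorem, a_k = floor(k * phi) and b_k = floor(k * phi^2) = a_k + k, where phi = (1 + sqrt(5))/2 is the golden ratio.
phi = (1 + sqrt(5))/2 = 1.618034
k = 28
k * phi = 28 * 1.618034 = 45.304952
a_28 = floor(k * phi) = 45

45


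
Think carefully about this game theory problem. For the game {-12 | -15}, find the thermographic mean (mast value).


Game = {-12 | -15}, a switch {a | b} with numbers a > b.
Its thermograph has left wall a - t and right wall b + t, which meet at t = (a - b)/2, where both equal (a + b)/2. So the mast (mean value) is at (a + b)/2.
Mean = (-12 + (-15))/2 = -27/2 = -27/2

-27/2


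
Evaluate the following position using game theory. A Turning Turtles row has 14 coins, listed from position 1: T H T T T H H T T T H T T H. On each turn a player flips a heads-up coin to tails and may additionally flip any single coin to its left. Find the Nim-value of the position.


Coins: T H T T T H H T T T H T T H
Key fact: a single head at position k behaves exactly like a Nim heap of size k (turning it to T and optionally flipping a coin at j < k corresponds to moving the heap from k to j, or to 0), and heads combine as a disjunctive sum (two heads at the same place would cancel, matching j XOR j = 0). So the Nim-value is the XOR of the 1-indexed positions of the heads.
Face-up positions (1-indexed): [2, 6, 7, 11, 14]
XOR 0 with 2: 0 XOR 2 = 2
XOR 2 with 6: 2 XOR 6 = 4
XOR 4 with 7: 4 XOR 7 = 3
XOR 3 with 11: 3 XOR 11 = 8
XOR 8 with 14: 8 XOR 14 = 6
Nim-value = 6

6


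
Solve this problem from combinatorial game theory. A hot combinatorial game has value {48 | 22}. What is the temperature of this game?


The game is {48 | 22}, a switch {a | b} with numbers a > b.
Cooling {a | b} by t gives {a - t | b + t}, which stops being hot when a - t = b + t, i.e. at t = (a - b)/2. So the temperature of a switch is (a - b)/2.
Temperature = (Left option - Right option) / 2
= (48 - (22)) / 2
= 26 / 2
= 13

13


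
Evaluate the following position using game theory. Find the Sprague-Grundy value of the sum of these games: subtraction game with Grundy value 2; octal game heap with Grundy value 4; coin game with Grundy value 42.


By the Sprague-Grundy theorem, the Grundy value of a sum of games is the XOR of individual Grundy values.
subtraction game: Grundy value = 2. Running XOR: 0 XOR 2 = 2
octal game heap: Grundy value = 4. Running XOR: 2 XOR 4 = 6
coin game: Grundy value = 42. Running XOR: 6 XOR 42 = 44
The combined Grundy value is 44.

44


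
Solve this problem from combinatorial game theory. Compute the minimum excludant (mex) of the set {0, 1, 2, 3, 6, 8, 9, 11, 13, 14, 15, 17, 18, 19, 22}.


Set = {0, 1, 2, 3, 6, 8, 9, 11, 13, 14, 15, 17, 18, 19, 22}
0 is in the set.
1 is in the set.
2 is in the set.
3 is in the set.
4 is NOT in the set. This is the mex.
mex = 4

4


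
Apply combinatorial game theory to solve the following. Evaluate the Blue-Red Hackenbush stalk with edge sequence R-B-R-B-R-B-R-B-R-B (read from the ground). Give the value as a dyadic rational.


Edges (from ground): R-B-R-B-R-B-R-B-R-B
By Berlekamp's sign-expansion rule, a Blue-Red Hackenbush stalk has the value of the surreal number whose sign sequence is the edge sequence with B -> + and R -> -.
Sign sequence: -+-+-+-+-+
Trace the sign expansion in the surreal number tree, starting from 0:
Edge 1: R (sign -) -> bounds (-inf, 0), value = -1
Edge 2: B (sign +) -> bounds (-1, 0), value = -1/2
Edge 3: R (sign -) -> bounds (-1, -1/2), value = -3/4
Edge 4: B (sign +) -> bounds (-3/4, -1/2), value = -5/8
Edge 5: R (sign -) -> bounds (-3/4, -5/8), value = -11/16
Edge 6: B (sign +) -> bounds (-11/16, -5/8), value = -21/32
Edge 7: R (sign -) -> bounds (-11/16, -21/32), value = -43/64
Edge 8: B (sign +) -> bounds (-43/64, -21/32), value = -85/128
Edge 9: R (sign -) -> bounds (-43/64, -85/128), value = -171/256
Edge 10: B (sign +) -> bounds (-171/256, -85/128), value = -341/512
Game value = -341/512

-341/512


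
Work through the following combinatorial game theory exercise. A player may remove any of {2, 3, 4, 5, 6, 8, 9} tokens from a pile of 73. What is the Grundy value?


The subtraction set is S = {2, 3, 4, 5, 6, 8, 9}.
G(k) = mex{ G(k - s) : s in S, s <= k }. We compute iteratively: G(0) = 0.
G(1) = mex({}) = 0
G(2) = mex({0}) = 1
G(3) = mex({0}) = 1
G(4) = mex({0, 1}) = 2
G(5) = mex({0, 1}) = 2
G(6) = mex({0, 1, 2}) = 3
G(7) = mex({0, 1, 2}) = 3
G(8) = mex({0, 1, 2, 3}) = 4
G(9) = mex({0, 1, 2, 3}) = 4
G(10) = mex({0, 1, 2, 3, 4}) = 5
G(11) = mex({1, 2, 3, 4}) = 0
G(12) = mex({1, 2, 3, 4, 5}) = 0
G(13) = mex({0, 2, 3, 4, 5}) = 1
G(14) = mex({0, 2, 3, 4, 5}) = 1
G(15) = mex({0, 1, 3, 4, 5}) = 2
G(16) = mex({0, 1, 3, 4, 5}) = 2
G(17) = mex({0, 1, 2, 4}) = 3
G(18) = mex({0, 1, 2, 4, 5}) = 3
G(19) = mex({0, 1, 2, 3, 5}) = 4
Observe that G(11)..G(19) = 0, 0, 1, 1, 2, 2, 3, 3, 4 repeats G(0)..G(8) = 0, 0, 1, 1, 2, 2, 3, 3, 4.
For k >= max(S) = 9, G(k) is determined by the previous 9 values G(k-9)..G(k-1); a window of 9 consecutive values has recurred shifted by 11, so by induction G(k + 11) = G(k) for all k >= 0: the sequence is periodic from the start with period 11.
One period: G(0..10) = 0, 0, 1, 1, 2, 2, 3, 3, 4, 4, 5.
73 mod 11 = 7, so G(73) = G(7) = 3.

3


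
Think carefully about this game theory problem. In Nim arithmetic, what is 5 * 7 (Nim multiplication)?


Nim multiplication is bilinear over XOR: (u XOR v) * w = (u*w) XOR (v*w).
So we split each operand into its bit components and XOR the pairwise Nim products.
5 = 1 + 4 (as XOR of powers of 2).
7 = 1 + 2 + 4 (as XOR of powers of 2).
Using the standard Nim-product table on single bits:
  2*2 = 3,   2*4 = 8,   2*8 = 12,
  4*4 = 6,   4*8 = 11,  8*8 = 13,
and  1*x = x (identity), k*l = l*k (commutative).
Pairwise Nim products:
  1 * 1 = 1
  1 * 2 = 2
  1 * 4 = 4
  4 * 1 = 4
  4 * 2 = 8
  4 * 4 = 6
XOR them: 1 XOR 2 XOR 4 XOR 4 XOR 8 XOR 6 = 13.
Result: 5 * 7 = 13 (in Nim).

13


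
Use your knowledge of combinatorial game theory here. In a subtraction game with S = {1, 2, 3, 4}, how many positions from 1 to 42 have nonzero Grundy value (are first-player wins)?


Subtraction set S = {1, 2, 3, 4}, so G(n) = n mod 5.
G(n) = 0 when n is a multiple of 5.
Multiples of 5 in [1, 42]: 8
N-positions (nonzero Grundy) = 42 - 8 = 34

34


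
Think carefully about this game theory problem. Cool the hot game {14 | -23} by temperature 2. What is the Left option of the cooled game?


Original game: {14 | -23} (a switch {a | b} with a > b).
Cooling by t (for t below the temperature (a - b)/2 = 37/2) taxes each move by t: {a | b} cooled by t is {a - t | b + t}.
Cooling amount: t = 2
Cooled Left option: 14 - 2 = 12
Cooled Right option: -23 + 2 = -21
Cooled game: {12 | -21}
Left option = 12

12


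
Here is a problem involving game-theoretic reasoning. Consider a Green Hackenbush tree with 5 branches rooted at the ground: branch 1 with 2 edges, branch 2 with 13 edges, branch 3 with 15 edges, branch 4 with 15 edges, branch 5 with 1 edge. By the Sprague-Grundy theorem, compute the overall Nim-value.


The tree has 5 branches from the ground vertex.
In Green Hackenbush, the Nim-value of a simple path of length k is k.
Branch 1: length 2, Nim-value = 2
Branch 2: length 13, Nim-value = 13
Branch 3: length 15, Nim-value = 15
Branch 4: length 15, Nim-value = 15
Branch 5: length 1, Nim-value = 1
Total Nim-value = XOR of all branch values:
0 XOR 2 = 2
2 XOR 13 = 15
15 XOR 15 = 0
0 XOR 15 = 15
15 XOR 1 = 14
Nim-value of the tree = 14

14


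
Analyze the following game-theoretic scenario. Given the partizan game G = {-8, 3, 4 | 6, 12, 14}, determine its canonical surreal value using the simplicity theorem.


Left options: {-8, 3, 4}, max = 4
Right options: {6, 12, 14}, min = 6
All options are numbers and max(Left) < min(Right), so by the simplicity theorem the value is the simplest (earliest-born) number strictly between 4 and 6.
The only integer strictly between 4 and 6 is 5.
No non-integer in the interval can be simpler: if x is a non-integer in the interval, then floor(x) or ceil(x) also lies in the interval (the interval contains an integer), and both are proper prefixes of x's sign expansion, i.e. born earlier. So the game value is 5.
Game value = 5

5


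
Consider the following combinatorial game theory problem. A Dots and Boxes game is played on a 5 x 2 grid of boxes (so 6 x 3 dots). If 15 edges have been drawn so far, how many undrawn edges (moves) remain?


Grid: 5 x 2 boxes, i.e. 6 rows and 3 columns of dots.
Horizontal edges: (rows + 1) * cols = 6 * 2 = 12
Vertical edges: rows * (cols + 1) = 5 * 3 = 15
Total edges: 12 + 15 = 27
Edges drawn: 15
Remaining: 27 - 15 = 12

12


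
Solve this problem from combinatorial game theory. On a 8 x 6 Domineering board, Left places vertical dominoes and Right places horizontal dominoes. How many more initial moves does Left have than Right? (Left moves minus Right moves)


Board is 8 x 6 (rows x cols).
Left (vertical) placements: (rows-1) * cols = 7 * 6 = 42
Right (horizontal) placements: rows * (cols-1) = 8 * 5 = 40
Advantage = Left - Right = 42 - 40 = 2

2


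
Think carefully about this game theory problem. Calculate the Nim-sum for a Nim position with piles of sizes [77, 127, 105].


We need the XOR (exclusive or) of all pile sizes.
After XOR-ing pile 1 (size 77): 0 XOR 77 = 77
After XOR-ing pile 2 (size 127): 77 XOR 127 = 50
After XOR-ing pile 3 (size 105): 50 XOR 105 = 91
The Nim-value of this position is 91.

91


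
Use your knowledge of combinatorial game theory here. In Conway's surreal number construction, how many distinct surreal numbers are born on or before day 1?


Day 0: {|} = 0 is born. Count = 1.
Day n: the number of surreal numbers born by day n is 2^(n+1) - 1.
By day 0: 2^1 - 1 = 1
By day 1: 2^2 - 1 = 3
By day 1: 3 surreal numbers.

3


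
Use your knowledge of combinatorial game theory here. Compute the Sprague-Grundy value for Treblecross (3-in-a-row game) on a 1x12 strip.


Treblecross: place X on empty cells; 3-in-a-row wins.
Playing within two cells of an existing X lets the opponent win at once, so sensible play treats the cells i-2..i+2 around each X as dead. The player left with no safe cell loses, so this is a normal-play take-away game on strips of safe cells.
Placing X at cell i (0-indexed) of a strip of k safe cells leaves independent strips of sizes max(0, i-2) and max(0, k-i-3). Hence G(k) = mex{ G(max(0,i-2)) XOR G(max(0,k-i-3)) : 0 <= i < k }, with G(0) = 0.
G(1): splits (0,0):0^0=0 -> mex({0}) = 1
G(2): splits (0,0):0^0=0 -> mex({0}) = 1
G(3): splits (0,0):0^0=0 -> mex({0}) = 1
G(4): splits (0,1):0^1=1 (0,0):0^0=0 -> mex({0, 1}) = 2
G(5): splits (0,2):0^1=1 (0,1):0^1=1 (0,0):0^0=0 -> mex({0, 1}) = 2
G(6) = mex({1}) = 0
G(7) = mex({0, 1, 2}) = 3
G(8) = mex({0, 1, 2}) = 3
G(9) = mex({0, 2}) = 1
G(10) = mex({0, 2, 3}) = 1
G(11) = mex({0, 3}) = 1
G(12) = mex({1, 3}) = 0
Therefore G(12) = 0.

0
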